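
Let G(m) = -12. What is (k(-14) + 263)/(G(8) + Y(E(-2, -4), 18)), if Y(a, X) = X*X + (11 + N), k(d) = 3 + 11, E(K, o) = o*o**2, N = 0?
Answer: 277/323 ≈ 0.85758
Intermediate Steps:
E(K, o) = o**3
k(d) = 14
Y(a, X) = 11 + X**2 (Y(a, X) = X*X + (11 + 0) = X**2 + 11 = 11 + X**2)
(k(-14) + 263)/(G(8) + Y(E(-2, -4), 18)) = (14 + 263)/(-12 + (11 + 18**2)) = 277/(-12 + (11 + 324)) = 277/(-12 + 335) = 277/323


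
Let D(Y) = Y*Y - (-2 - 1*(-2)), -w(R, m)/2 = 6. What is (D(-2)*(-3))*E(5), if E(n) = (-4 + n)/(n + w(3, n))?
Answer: 12/7 ≈ 1.7143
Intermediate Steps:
w(R, m) = -12 (w(R, m) = -2*6 = -12)
E(n) = (-4 + n)/(-12 + n) (E(n) = (-4 + n)/(n - 12) = (-4 + n)/(-12 + n))
D(Y) = Y² (D(Y) = Y² - (-2 + 2) = Y² - 1*0 = Y² + 0 = Y²)
(D(-2)*(-3))*E(5) = ((-2)²*(-3))*((-4 + 5)/(-12 + 5)) = (4*(-3))*(1/(-7)) = -(-12)/7 = -12*(-⅐) = 12/7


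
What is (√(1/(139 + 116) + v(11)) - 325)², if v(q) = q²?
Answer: 26965231/255 - 260*√1967070/51 ≈ 98596.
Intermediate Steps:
(√(1/(139 + 116) + v(11)) - 325)² = (√(1/(139 + 116) + 11²) - 325)² = (√(1/255 + 121) - 325)² = (√(30856/255) - 325)² = (2*√1967070/255 - 325)² = (-325 + 2*√1967070/255)²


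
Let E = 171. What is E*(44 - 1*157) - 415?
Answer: -19738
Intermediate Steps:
E*(44 - 1*157) - 415 = 171*(44 - 1*157) - 415 = 171*(44 - 157) - 415 = 171*(-113) - 415 = -19323 - 415 = -19738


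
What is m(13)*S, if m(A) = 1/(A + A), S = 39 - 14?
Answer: 25/26 ≈ 0.96154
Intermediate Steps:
S = 25
m(A) = 1/(2*A)
m(13)*S = ((1/2)/13)*25 = ((1/2)*(1/13))*25 = (1/26)*25 = 25/26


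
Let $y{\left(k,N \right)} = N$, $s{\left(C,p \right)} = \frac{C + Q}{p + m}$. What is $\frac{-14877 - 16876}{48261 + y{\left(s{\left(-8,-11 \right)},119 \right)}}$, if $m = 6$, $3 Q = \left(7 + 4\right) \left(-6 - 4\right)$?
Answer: $- \frac{31753}{48380} \approx -0.65633$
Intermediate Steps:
$Q = - \frac{110}{3}$ ($Q = \frac{\left(7 + 4\right) \left(-6 - 4\right)}{3} = \frac{11 \left(-10\right)}{3} = \frac{1}{3} \left(-110\right) = - \frac{110}{3} \approx -36.667$)
$s{\left(C,p \right)} = \frac{- \frac{110}{3} + C}{6 + p}$ ($s{\left(C,p \right)} = \frac{C - \frac{110}{3}}{p + 6} = \frac{- \frac{110}{3} + C}{6 + p}$)
$\frac{-14877 - 16876}{48261 + y{\left(s{\left(-8,-11 \right)},119 \right)}} = \frac{-14877 - 16876}{48261 + 119} = - \frac{31753}{48380}$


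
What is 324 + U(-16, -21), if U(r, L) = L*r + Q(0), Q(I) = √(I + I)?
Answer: 660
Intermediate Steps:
Q(I) = √2*√I (Q(I) = √(2*I) = √2*√I)
U(r, L) = L*r (U(r, L) = L*r + √2*√0 = L*r + √2*0 = L*r + 0 = L*r)
324 + U(-16, -21) = 324 - 21*(-16) = 324 + 336 = 660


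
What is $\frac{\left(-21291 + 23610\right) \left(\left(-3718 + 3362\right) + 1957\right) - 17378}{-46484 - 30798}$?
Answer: $- \frac{217373}{4546} \approx -47.816$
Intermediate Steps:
$\frac{\left(-21291 + 23610\right) \left(\left(-3718 + 3362\right) + 1957\right) - 17378}{-46484 - 30798} = \frac{2319 \left(-356 + 1957\right) - 17378}{-77282} = \left(2319 \cdot 1601 - 17378\right) \left(- \frac{1}{77282}\right) = \left(3712719 - 17378\right) \left(- \frac{1}{77282}\right) = 3695341 \left(- \frac{1}{77282}\right) = - \frac{217373}{4546}$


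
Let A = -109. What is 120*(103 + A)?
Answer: -720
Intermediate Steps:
120*(103 + A) = 120*(103 - 109) = 120*(-6) = -720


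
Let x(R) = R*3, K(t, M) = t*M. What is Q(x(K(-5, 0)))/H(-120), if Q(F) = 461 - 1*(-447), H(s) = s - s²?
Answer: -227/3630 ≈ -0.062534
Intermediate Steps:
K(t, M) = M*t
x(R) = 3*R
Q(F) = 908 (Q(F) = 461 + 447 = 908)
Q(x(K(-5, 0)))/H(-120) = 908/((-120*(1 - 1*(-120)))) = 908/((-120*(1 + 120))) = 908/((-120*121)) = 908/(-14520) = 908*(-1/14520) = -227/3630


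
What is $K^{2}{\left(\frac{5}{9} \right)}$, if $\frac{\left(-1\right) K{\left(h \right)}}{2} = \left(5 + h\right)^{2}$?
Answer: $\frac{25000000}{6561} \approx 3810.4$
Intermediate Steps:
$K{\left(h \right)} = - 2 \left(5 + h\right)^{2}$
$K^{2}{\left(\frac{5}{9} \right)} = \left(- 2 \left(5 + \frac{5}{9}\right)^{2}\right)^{2} = \left(- 2 \left(\frac{50}{9}\right)^{2}\right)^{2} = \left(\left(-2\right) \frac{2500}{81}\right)^{2} = \left(- \frac{5000}{81}\right)^{2} = \frac{25000000}{6561}$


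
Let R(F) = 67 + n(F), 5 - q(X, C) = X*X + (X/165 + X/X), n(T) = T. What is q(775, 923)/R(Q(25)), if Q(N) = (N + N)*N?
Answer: -19820648/43461 ≈ -456.06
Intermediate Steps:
Q(N) = 2*N² (Q(N) = (2*N)*N = 2*N²)
q(X, C) = 4 - X² - X/165 (q(X, C) = 5 - (X*X + (X/165 + X/X)) = 5 - (X² + (X*(1/165) + 1)) = 5 - (X² + (X/165 + 1)) = 5 - (X² + (1 + X/165)) = 5 - (1 + X² + X/165) = 5 + (-1 - X² - X/165) = 4 - X² - X/165)
R(F) = 67 + F
q(775, 923)/R(Q(25)) = (4 - 1*775² - 1/165*775)/(67 + 2*25²) = (4 - 1*600625 - 155/33)/(67 + 2*625) = (4 - 600625 - 155/33)/(67 + 1250) = -19820648/33/1317 = -19820648/33*1/1317 = -19820648/43461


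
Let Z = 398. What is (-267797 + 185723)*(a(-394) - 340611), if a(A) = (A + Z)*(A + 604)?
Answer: 27886365054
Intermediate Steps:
a(A) = (398 + A)*(604 + A) (a(A) = (A + 398)*(A + 604) = (398 + A)*(604 + A))
(-267797 + 185723)*(a(-394) - 340611) = (-267797 + 185723)*((240392 + (-394)² + 1002*(-394)) - 340611) = -82074*((240392 + 155236 - 394788) - 340611) = -82074*(840 - 340611) = -82074*(-339771) = 27886365054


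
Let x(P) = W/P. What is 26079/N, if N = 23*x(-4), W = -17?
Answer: 104316/391 ≈ 266.79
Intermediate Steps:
x(P) = -17/P
N = 391/4 (N = 23*(-17/(-4)) = 23*(-17*(-¼)) = 23*(17/4) = 391/4 ≈ 97.750)
26079/N = 26079/(391/4) = 26079*(4/391) = 104316/391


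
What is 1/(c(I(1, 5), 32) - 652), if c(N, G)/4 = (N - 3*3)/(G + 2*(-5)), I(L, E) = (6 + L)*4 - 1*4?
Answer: -11/7142 ≈ -0.0015402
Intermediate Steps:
I(L, E) = 20 + 4*L (I(L, E) = (24 + 4*L) - 4 = 20 + 4*L)
c(N, G) = 4*(-9 + N)/(-10 + G) (c(N, G) = 4*((N - 3*3)/(G + 2*(-5))) = 4*((N - 9)/(G - 10)) = 4*((-9 + N)/(-10 + G)) = 4*(-9 + N)/(-10 + G))
1/(c(I(1, 5), 32) - 652) = 1/(4*(-9 + (20 + 4*1))/(-10 + 32) - 652) = 1/(4*(-9 + (20 + 4))/22 - 652) = 1/(4*(1/22)*(-9 + 24) - 652) = 1/(4*(1/22)*15 - 652) = 1/(30/11 - 652) = 1/(-7142/11) = -11/7142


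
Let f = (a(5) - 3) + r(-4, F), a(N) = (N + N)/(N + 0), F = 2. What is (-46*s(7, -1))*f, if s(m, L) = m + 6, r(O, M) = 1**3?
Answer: 0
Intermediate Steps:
r(O, M) = 1
a(N) = 2 (a(N) = (2*N)/N = 2)
s(m, L) = 6 + m
f = 0 (f = (2 - 3) + 1 = -1 + 1 = 0)
(-46*s(7, -1))*f = -46*(6 + 7)*0 = -46*13*0 = -598*0 = 0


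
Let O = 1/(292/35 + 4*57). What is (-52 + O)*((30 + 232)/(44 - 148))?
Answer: 56344279/430144 ≈ 130.99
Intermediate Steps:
O = 35/8272 (O = 1/(292*(1/35) + 228) = 1/(292/35 + 228) = 1/(8272/35) = 35/8272 ≈ 0.0042311)
(-52 + O)*((30 + 232)/(44 - 148)) = (-52 + 35/8272)*((30 + 232)/(44 - 148)) = -56344279/(4136*(-104)) = -56344279*(-1)/(4136*104) = -430109/8272*(-131/52) = 56344279/430144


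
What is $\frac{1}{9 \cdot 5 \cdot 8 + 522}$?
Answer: $\frac{1}{882} \approx 0.0011338$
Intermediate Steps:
$\frac{1}{9 \cdot 5 \cdot 8 + 522} = \frac{1}{45 \cdot 8 + 522} = \frac{1}{360 + 522} = \frac{1}{882}$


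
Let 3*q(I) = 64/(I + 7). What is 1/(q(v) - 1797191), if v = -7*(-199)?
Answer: -525/943525267 ≈ -5.5642e-7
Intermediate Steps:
v = 1393
q(I) = 64/(3*(7 + I)) (q(I) = (64/(I + 7))/3 = (64/(7 + I))/3 = 64/(3*(7 + I)))
1/(q(v) - 1797191) = 1/(64/(3*(7 + 1393)) - 1797191) = 1/((64/3)/1400 - 1797191) = 1/((64/3)*(1/1400) - 1797191) = 1/(8/525 - 1797191) = 1/(-943525267/525) = -525/943525267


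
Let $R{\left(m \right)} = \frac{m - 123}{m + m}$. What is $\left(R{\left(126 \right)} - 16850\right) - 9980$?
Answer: $- \frac{2253719}{84} \approx -26830.0$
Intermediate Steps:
$R{\left(m \right)} = \frac{-123 + m}{2 m}$
$\left(R{\left(126 \right)} - 16850\right) - 9980 = \left(\frac{-123 + 126}{2 \cdot 126} - 16850\right) - 9980 = \left(\frac{1}{2} \cdot \frac{1}{126} \cdot 3 - 16850\right) - 9980 = \left(\frac{1}{84} - 16850\right) - 9980 = - \frac{1415399}{84} - 9980 = - \frac{2253719}{84}$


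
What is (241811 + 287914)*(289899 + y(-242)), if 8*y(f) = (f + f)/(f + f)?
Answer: 1228534511925/8 ≈ 1.5357e+11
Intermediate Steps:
y(f) = ⅛ (y(f) = ((f + f)/(f + f))/8 = ((2*f)/((2*f)))/8 = ((2*f)*(1/(2*f)))/8 = (⅛)*1 = ⅛)
(241811 + 287914)*(289899 + y(-242)) = (241811 + 287914)*(289899 + ⅛) = 529725*(2319193/8) = 1228534511925/8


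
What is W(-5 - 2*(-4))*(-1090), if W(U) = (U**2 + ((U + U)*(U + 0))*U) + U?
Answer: -71940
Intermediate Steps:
W(U) = U + U**2 + 2*U**3 (W(U) = (U**2 + ((2*U)*U)*U) + U = (U**2 + (2*U**2)*U) + U = (U**2 + 2*U**3) + U = U + U**2 + 2*U**3)
W(-5 - 2*(-4))*(-1090) = ((-5 - 2*(-4))*(1 + (-5 - 2*(-4)) + 2*(-5 - 2*(-4))**2))*(-1090) = ((-5 + 8)*(1 + (-5 + 8) + 2*(-5 + 8)**2))*(-1090) = (3*(1 + 3 + 2*3**2))*(-1090) = (3*(1 + 3 + 2*9))*(-1090) = (3*(1 + 3 + 18))*(-1090) = (3*22)*(-1090) = 66*(-1090) = -71940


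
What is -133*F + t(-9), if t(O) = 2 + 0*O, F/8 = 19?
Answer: -20214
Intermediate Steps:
F = 152 (F = 8*19 = 152)
t(O) = 2 (t(O) = 2 + 0 = 2)
-133*F + t(-9) = -133*152 + 2 = -20216 + 2 = -20214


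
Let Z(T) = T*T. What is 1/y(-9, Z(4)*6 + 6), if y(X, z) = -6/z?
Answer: -17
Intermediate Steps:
Z(T) = T**2
y(X, z) = -6/z
1/y(-9, Z(4)*6 + 6) = 1/(-6/(4**2*6 + 6)) = 1/(-6/(16*6 + 6)) = 1/(-6/(96 + 6)) = 1/(-6/102) = 1/(-6*1/102) = 1/(-1/17) = -17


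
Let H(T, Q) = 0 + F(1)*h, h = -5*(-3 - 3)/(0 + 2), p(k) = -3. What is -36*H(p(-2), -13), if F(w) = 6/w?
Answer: -3240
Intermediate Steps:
h = 15 (h = -(-30)/2 = -5*(-3) = 15)
H(T, Q) = 90 (H(T, Q) = 0 + (6/1)*15 = 0 + (6*1)*15 = 0 + 6*15 = 0 + 90 = 90)
-36*H(p(-2), -13) = -36*90 = -3240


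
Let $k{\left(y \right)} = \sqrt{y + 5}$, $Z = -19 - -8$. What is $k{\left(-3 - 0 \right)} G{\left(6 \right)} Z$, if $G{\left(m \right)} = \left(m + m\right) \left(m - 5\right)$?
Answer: $- 132 \sqrt{2} \approx -186.68$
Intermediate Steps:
$G{\left(m \right)} = 2 m \left(-5 + m\right)$
$Z = -11$ ($Z = -19 + 8 = -11$)
$k{\left(y \right)} = \sqrt{5 + y}$
$k{\left(-3 - 0 \right)} G{\left(6 \right)} Z = \sqrt{5 - 3} \cdot 2 \cdot 6 \left(-5 + 6\right) \left(-11\right) = \sqrt{5 + \left(-3 + 0\right)} 2 \cdot 6 \cdot 1 \left(-11\right) = \sqrt{5 - 3} \cdot 12 \left(-11\right) = \sqrt{2} \cdot 12 \left(-11\right) = 12 \sqrt{2} \left(-11\right) = - 132 \sqrt{2}$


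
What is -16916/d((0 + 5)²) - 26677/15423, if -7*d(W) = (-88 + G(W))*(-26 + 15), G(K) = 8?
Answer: 450698129/3393060 ≈ 132.83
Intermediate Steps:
d(W) = -880/7 (d(W) = -(-88 + 8)*(-26 + 15)/7 = -(-80)*(-11)/7 = -⅐*880 = -880/7)
-16916/d((0 + 5)²) - 26677/15423 = -16916/(-880/7) - 26677/15423 = -16916*(-7/880) - 26677*1/15423 = 29603/220 - 26677/15423 = 450698129/3393060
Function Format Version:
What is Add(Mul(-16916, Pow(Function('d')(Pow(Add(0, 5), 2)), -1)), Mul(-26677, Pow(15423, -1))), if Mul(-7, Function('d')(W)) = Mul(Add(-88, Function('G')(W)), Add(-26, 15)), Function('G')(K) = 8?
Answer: Rational(450698129, 3393060) ≈ 132.83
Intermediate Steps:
Function('d')(W) = Rational(-880, 7) (Function('d')(W) = Mul(Rational(-1, 7), Mul(Add(-88, 8), Add(-26, 15))) = Mul(Rational(-1, 7), Mul(-80, -11)) = Mul(Rational(-1, 7), 880) = Rational(-880, 7))
Add(Mul(-16916, Pow(Function('d')(Pow(Add(0, 5), 2)), -1)), Mul(-26677, Pow(15423, -1))) = Add(Mul(-16916, Pow(Rational(-880, 7), -1)), Mul(-26677, Pow(15423, -1))) = Add(Mul(-16916, Rational(-7, 880)), Mul(-26677, Rational(1, 15423))) = Add(Rational(29603, 220), Rational(-26677, 15423)) = Rational(450698129, 3393060)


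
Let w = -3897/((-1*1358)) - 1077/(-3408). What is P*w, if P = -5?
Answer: -12286285/771344 ≈ -15.928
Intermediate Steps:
w = 2457257/771344 (w = -3897/(-1358) - 1077*(-1/3408) = -3897*(-1/1358) + 359/1136 = 3897/1358 + 359/1136 = 2457257/771344 ≈ 3.1857)
P*w = -5*2457257/771344 = -12286285/771344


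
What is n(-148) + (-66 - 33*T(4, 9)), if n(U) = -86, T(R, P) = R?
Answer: -284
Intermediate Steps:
n(-148) + (-66 - 33*T(4, 9)) = -86 + (-66 - 33*4) = -86 + (-66 - 132) = -86 - 198 = -284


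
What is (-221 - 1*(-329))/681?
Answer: 36/227 ≈ 0.15859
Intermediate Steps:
(-221 - 1*(-329))/681 = (-221 + 329)*(1/681) = 108*(1/681) = 36/227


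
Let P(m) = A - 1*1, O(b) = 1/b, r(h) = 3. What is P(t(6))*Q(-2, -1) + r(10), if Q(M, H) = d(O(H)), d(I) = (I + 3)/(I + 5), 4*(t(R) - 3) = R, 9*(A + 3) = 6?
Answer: 4/3 ≈ 1.3333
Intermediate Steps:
A = -7/3 (A = -3 + (1/9)*6 = -3 + 2/3 = -7/3 ≈ -2.3333)
t(R) = 3 + R/4
P(m) = -10/3 (P(m) = -7/3 - 1*1 = -7/3 - 1 = -10/3)
d(I) = (3 + I)/(5 + I)
Q(M, H) = (3 + 1/H)/(5 + 1/H)
P(t(6))*Q(-2, -1) + r(10) = -10*(1 + 3*(-1))/(3*(1 + 5*(-1))) + 3 = -10*(1 - 3)/(3*(1 - 5)) + 3 = -10*(-2)/(3*(-4)) + 3 = -(-5)*(-2)/6 + 3 = -10/3*1/2 + 3 = -5/3 + 3 = 4/3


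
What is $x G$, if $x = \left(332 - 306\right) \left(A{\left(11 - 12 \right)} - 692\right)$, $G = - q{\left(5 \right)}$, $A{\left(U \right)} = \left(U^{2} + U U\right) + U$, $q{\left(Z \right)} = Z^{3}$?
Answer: $2245750$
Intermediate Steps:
$A{\left(U \right)} = U + 2 U^{2}$ ($A{\left(U \right)} = \left(U^{2} + U^{2}\right) + U = 2 U^{2} + U = U + 2 U^{2}$)
$G = -125$ ($G = - 5^{3} = \left(-1\right) 125 = -125$)
$x = -17966$ ($x = \left(332 - 306\right) \left(\left(11 - 12\right) \left(1 + 2 \left(11 - 12\right)\right) - 692\right) = 26 \left(\left(11 - 12\right) \left(1 + 2 \left(11 - 12\right)\right) - 692\right) = 26 \left(- (1 + 2 \left(-1\right)) - 692\right) = 26 \left(- (1 - 2) - 692\right) = 26 \left(\left(-1\right) \left(-1\right) - 692\right) = 26 \left(1 - 692\right) = 26 \left(-691\right) = -17966$)
$x G = \left(-17966\right) \left(-125\right) = 2245750$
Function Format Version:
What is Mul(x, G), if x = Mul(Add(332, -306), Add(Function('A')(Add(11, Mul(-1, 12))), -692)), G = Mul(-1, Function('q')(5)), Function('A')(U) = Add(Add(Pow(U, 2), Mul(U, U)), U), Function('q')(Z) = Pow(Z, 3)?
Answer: 2245750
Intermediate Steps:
Function('A')(U) = Add(U, Mul(2, Pow(U, 2))) (Function('A')(U) = Add(Add(Pow(U, 2), Pow(U, 2)), U) = Add(Mul(2, Pow(U, 2)), U) = Add(U, Mul(2, Pow(U, 2))))
G = -125 (G = Mul(-1, Pow(5, 3)) = Mul(-1, 125) = -125)
x = -17966 (x = Mul(Add(332, -306), Add(Mul(Add(11, Mul(-1, 12)), Add(1, Mul(2, Add(11, Mul(-1, 12))))), -692)) = Mul(26, Add(Mul(Add(11, -12), Add(1, Mul(2, Add(11, -12)))), -692)) = Mul(26, Add(Mul(-1, Add(1, Mul(2, -1))), -692)) = Mul(26, Add(Mul(-1, Add(1, -2)), -692)) = Mul(26, Add(Mul(-1, -1), -692)) = Mul(26, Add(1, -692)) = Mul(26, -691) = -17966)
Mul(x, G) = Mul(-17966, -125) = 2245750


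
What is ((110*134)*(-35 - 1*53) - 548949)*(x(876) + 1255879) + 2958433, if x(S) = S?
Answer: -2320053487662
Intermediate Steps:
((110*134)*(-35 - 1*53) - 548949)*(x(876) + 1255879) + 2958433 = ((110*134)*(-35 - 1*53) - 548949)*(876 + 1255879) + 2958433 = (14740*(-35 - 53) - 548949)*1256755 + 2958433 = (14740*(-88) - 548949)*1256755 + 2958433 = (-1297120 - 548949)*1256755 + 2958433 = -1846069*1256755 + 2958433 = -2320056446095 + 2958433 = -2320053487662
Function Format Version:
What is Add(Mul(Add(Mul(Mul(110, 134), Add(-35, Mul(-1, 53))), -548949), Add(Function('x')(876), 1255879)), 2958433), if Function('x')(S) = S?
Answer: -2320053487662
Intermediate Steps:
Add(Mul(Add(Mul(Mul(110, 134), Add(-35, Mul(-1, 53))), -548949), Add(Function('x')(876), 1255879)), 2958433) = Add(Mul(Add(Mul(Mul(110, 134), Add(-35, Mul(-1, 53))), -548949), Add(876, 1255879)), 2958433) = Add(Mul(Add(Mul(14740, Add(-35, -53)), -548949), 1256755), 2958433) = Add(Mul(Add(Mul(14740, -88), -548949), 1256755), 2958433) = Add(Mul(Add(-1297120, -548949), 1256755), 2958433) = Add(Mul(-1846069, 1256755), 2958433) = Add(-2320056446095, 2958433) = -2320053487662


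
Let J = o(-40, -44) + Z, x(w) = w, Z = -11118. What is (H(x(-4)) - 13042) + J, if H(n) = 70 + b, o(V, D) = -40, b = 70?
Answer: -24060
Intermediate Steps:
H(n) = 140 (H(n) = 70 + 70 = 140)
J = -11158 (J = -40 - 11118 = -11158)
(H(x(-4)) - 13042) + J = (140 - 13042) - 11158 = -12902 - 11158 = -24060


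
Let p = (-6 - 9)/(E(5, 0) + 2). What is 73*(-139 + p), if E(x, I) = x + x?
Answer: -40953/4 ≈ -10238.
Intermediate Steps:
E(x, I) = 2*x
p = -5/4 (p = (-6 - 9)/(2*5 + 2) = -15/(10 + 2) = -15/12 = -15*1/12 = -5/4 ≈ -1.2500)
73*(-139 + p) = 73*(-139 - 5/4) = 73*(-561/4) = -40953/4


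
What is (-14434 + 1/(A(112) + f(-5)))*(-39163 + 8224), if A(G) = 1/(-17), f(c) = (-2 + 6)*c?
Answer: 152282098329/341 ≈ 4.4658e+8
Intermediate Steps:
f(c) = 4*c
A(G) = -1/17
(-14434 + 1/(A(112) + f(-5)))*(-39163 + 8224) = (-14434 + 1/(-1/17 + 4*(-5)))*(-39163 + 8224) = (-14434 + 1/(-1/17 - 20))*(-30939) = (-14434 + 1/(-341/17))*(-30939) = (-14434 - 17/341)*(-30939) = -4922011/341*(-30939) = 152282098329/341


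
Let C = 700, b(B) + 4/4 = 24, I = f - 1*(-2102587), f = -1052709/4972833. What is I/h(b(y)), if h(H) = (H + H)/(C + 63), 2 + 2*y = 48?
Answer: 1329630882209651/38125053 ≈ 3.4876e+7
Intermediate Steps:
y = 23 (y = -1 + (½)*48 = -1 + 24 = 23)
f = -350903/1657611 (f = -1052709*1/4972833 = -350903/1657611 ≈ -0.21169)
I = 3485270988754/1657611 (I = -350903/1657611 - 1*(-2102587) = -350903/1657611 + 2102587 = 3485270988754/1657611 ≈ 2.1026e+6)
b(B) = 23 (b(B) = -1 + 24 = 23)
h(H) = 2*H/763 (h(H) = (H + H)/(700 + 63) = (2*H)/763 = (2*H)*(1/763) = 2*H/763)
I/h(b(y)) = 3485270988754/(1657611*(((2/763)*23))) = 3485270988754/(1657611*(46/763)) = (3485270988754/1657611)*(763/46) = 1329630882209651/38125053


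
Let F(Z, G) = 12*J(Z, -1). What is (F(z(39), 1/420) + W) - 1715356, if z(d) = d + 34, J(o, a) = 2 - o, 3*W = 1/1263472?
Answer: -6505142262527/3790416 ≈ -1.7162e+6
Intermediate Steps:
W = 1/3790416 (W = (1/3)/1263472 = (1/3)*(1/1263472) = 1/3790416 ≈ 2.6382e-7)
z(d) = 34 + d
F(Z, G) = 24 - 12*Z (F(Z, G) = 12*(2 - Z) = 24 - 12*Z)
(F(z(39), 1/420) + W) - 1715356 = ((24 - 12*(34 + 39)) + 1/3790416) - 1715356 = ((24 - 12*73) + 1/3790416) - 1715356 = ((24 - 876) + 1/3790416) - 1715356 = (-852 + 1/3790416) - 1715356 = -3229434431/3790416 - 1715356 = -6505142262527/3790416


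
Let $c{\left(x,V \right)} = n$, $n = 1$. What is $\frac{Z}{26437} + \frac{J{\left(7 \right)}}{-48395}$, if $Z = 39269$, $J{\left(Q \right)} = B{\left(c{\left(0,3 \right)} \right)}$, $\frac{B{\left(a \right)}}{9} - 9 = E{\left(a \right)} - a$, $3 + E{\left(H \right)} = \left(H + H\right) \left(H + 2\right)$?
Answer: $\frac{1897805992}{1279418615} \approx 1.4833$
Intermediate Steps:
$E{\left(H \right)} = -3 + 2 H \left(2 + H\right)$ ($E{\left(H \right)} = -3 + \left(H + H\right) \left(H + 2\right) = -3 + 2 H \left(2 + H\right)$)
$c{\left(x,V \right)} = 1$
$B{\left(a \right)} = 54 + 18 a^{2} + 27 a$ ($B{\left(a \right)} = 81 + 9 \left(\left(-3 + 2 a^{2} + 4 a\right) - a\right) = 81 + 9 \left(-3 + 2 a^{2} + 3 a\right) = 81 + \left(-27 + 18 a^{2} + 27 a\right) = 54 + 18 a^{2} + 27 a$)
$J{\left(Q \right)} = 99$ ($J{\left(Q \right)} = 54 + 18 \cdot 1^{2} + 27 \cdot 1 = 54 + 18 \cdot 1 + 27 = 54 + 18 + 27 = 99$)
$\frac{Z}{26437} + \frac{J{\left(7 \right)}}{-48395} = \frac{39269}{26437} + \frac{99}{-48395} = 39269 \cdot \frac{1}{26437} + 99 \left(- \frac{1}{48395}\right) = \frac{39269}{26437} - \frac{99}{48395} = \frac{1897805992}{1279418615}$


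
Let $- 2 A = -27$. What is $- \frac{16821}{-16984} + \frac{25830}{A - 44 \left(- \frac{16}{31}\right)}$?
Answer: $\frac{5447391957}{7625816} \approx 714.34$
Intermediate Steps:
$A = \frac{27}{2}$ ($A = \left(- \frac{1}{2}\right) \left(-27\right) = \frac{27}{2} \approx 13.5$)
$- \frac{16821}{-16984} + \frac{25830}{A - 44 \left(- \frac{16}{31}\right)} = - \frac{16821}{-16984} + \frac{25830}{\frac{27}{2} - 44 \left(- \frac{16}{31}\right)} = \left(-16821\right) \left(- \frac{1}{16984}\right) + \frac{25830}{\frac{27}{2} - 44 \left(\left(-16\right) \frac{1}{31}\right)} = \frac{16821}{16984} + \frac{25830}{\frac{27}{2} - - \frac{704}{31}} = \frac{16821}{16984} + \frac{25830}{\frac{27}{2} + \frac{704}{31}} = \frac{16821}{16984} + \frac{25830}{\frac{2245}{62}} = \frac{16821}{16984} + 25830 \cdot \frac{62}{2245} = \frac{16821}{16984} + \frac{320292}{449} = \frac{5447391957}{7625816}$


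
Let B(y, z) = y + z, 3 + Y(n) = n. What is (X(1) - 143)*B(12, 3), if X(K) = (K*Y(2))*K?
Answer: -2160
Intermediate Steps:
Y(n) = -3 + n
X(K) = -K² (X(K) = (K*(-3 + 2))*K = (K*(-1))*K = (-K)*K = -K²)
(X(1) - 143)*B(12, 3) = (-1*1² - 143)*(12 + 3) = (-1*1 - 143)*15 = (-1 - 143)*15 = -144*15 = -2160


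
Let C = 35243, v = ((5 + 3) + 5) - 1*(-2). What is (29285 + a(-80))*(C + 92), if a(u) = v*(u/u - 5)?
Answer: 1032665375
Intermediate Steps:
v = 15 (v = (8 + 5) + 2 = 13 + 2 = 15)
a(u) = -60 (a(u) = 15*(u/u - 5) = 15*(1 - 5) = 15*(-4) = -60)
(29285 + a(-80))*(C + 92) = (29285 - 60)*(35243 + 92) = 29225*35335 = 1032665375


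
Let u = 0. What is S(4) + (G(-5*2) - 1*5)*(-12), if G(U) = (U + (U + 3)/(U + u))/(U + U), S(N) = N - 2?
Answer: 2821/50 ≈ 56.420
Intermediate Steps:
S(N) = -2 + N
G(U) = (U + (3 + U)/U)/(2*U) (G(U) = (U + (U + 3)/(U + 0))/(U + U) = (U + (3 + U)/U)/((2*U)) = (U + (3 + U)/U)*(1/(2*U)) = (U + (3 + U)/U)/(2*U))
S(4) + (G(-5*2) - 1*5)*(-12) = (-2 + 4) + ((3 - 5*2 + (-5*2)**2)/(2*(-5*2)**2) - 1*5)*(-12) = 2 + ((1/2)*(3 - 10 + (-10)**2)/(-10)**2 - 5)*(-12) = 2 + ((1/2)*(1/100)*(3 - 10 + 100) - 5)*(-12) = 2 + ((1/2)*(1/100)*93 - 5)*(-12) = 2 + (93/200 - 5)*(-12) = 2 - 907/200*(-12) = 2 + 2721/50 = 2821/50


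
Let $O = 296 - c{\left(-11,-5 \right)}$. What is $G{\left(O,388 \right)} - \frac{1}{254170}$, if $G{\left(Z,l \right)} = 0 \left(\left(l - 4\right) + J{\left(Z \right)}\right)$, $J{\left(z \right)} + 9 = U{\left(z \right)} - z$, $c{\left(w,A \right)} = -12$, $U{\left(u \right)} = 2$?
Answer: $- \frac{1}{254170} \approx -3.9344 \cdot 10^{-6}$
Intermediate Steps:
$O = 308$ ($O = 296 - -12 = 296 + 12 = 308$)
$J{\left(z \right)} = -7 - z$ ($J{\left(z \right)} = -9 - \left(-2 + z\right) = -7 - z$)
$G{\left(Z,l \right)} = 0$ ($G{\left(Z,l \right)} = 0 \left(\left(l - 4\right) - \left(7 + Z\right)\right) = 0 \left(\left(-4 + l\right) - \left(7 + Z\right)\right) = 0 \left(-11 + l - Z\right) = 0$)
$G{\left(O,388 \right)} - \frac{1}{254170} = 0 - \frac{1}{254170} = - \frac{1}{254170}$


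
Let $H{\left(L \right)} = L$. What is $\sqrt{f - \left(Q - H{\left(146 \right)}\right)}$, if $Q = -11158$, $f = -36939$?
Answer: $i \sqrt{25635} \approx 160.11 i$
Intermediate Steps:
$\sqrt{f - \left(Q - H{\left(146 \right)}\right)} = \sqrt{-36939 + \left(146 - -11158\right)} = \sqrt{-36939 + \left(146 + 11158\right)} = \sqrt{-36939 + 11304} = \sqrt{-25635} = i \sqrt{25635}$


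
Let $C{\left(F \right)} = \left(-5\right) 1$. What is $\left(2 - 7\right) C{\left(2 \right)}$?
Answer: $25$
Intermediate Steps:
$C{\left(F \right)} = -5$
$\left(2 - 7\right) C{\left(2 \right)} = \left(2 - 7\right) \left(-5\right) = \left(-5\right) \left(-5\right) = 25$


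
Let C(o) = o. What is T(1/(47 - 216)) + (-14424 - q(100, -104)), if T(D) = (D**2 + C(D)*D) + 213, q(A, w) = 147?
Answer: -410078836/28561 ≈ -14358.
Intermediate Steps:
T(D) = 213 + 2*D**2 (T(D) = (D**2 + D*D) + 213 = (D**2 + D**2) + 213 = 2*D**2 + 213 = 213 + 2*D**2)
T(1/(47 - 216)) + (-14424 - q(100, -104)) = (213 + 2*(1/(47 - 216))**2) + (-14424 - 1*147) = (213 + 2*(1/(-169))**2) + (-14424 - 147) = (213 + 2*(-1/169)**2) - 14571 = (213 + 2*(1/28561)) - 14571 = (213 + 2/28561) - 14571 = 6083495/28561 - 14571 = -410078836/28561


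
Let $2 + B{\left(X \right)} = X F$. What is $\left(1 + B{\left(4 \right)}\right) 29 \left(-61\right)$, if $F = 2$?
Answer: $-12383$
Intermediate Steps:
$B{\left(X \right)} = -2 + 2 X$ ($B{\left(X \right)} = -2 + X 2 = -2 + 2 X$)
$\left(1 + B{\left(4 \right)}\right) 29 \left(-61\right) = \left(1 + \left(-2 + 2 \cdot 4\right)\right) 29 \left(-61\right) = \left(1 + \left(-2 + 8\right)\right) 29 \left(-61\right) = \left(1 + 6\right) 29 \left(-61\right) = 7 \cdot 29 \left(-61\right) = 203 \left(-61\right) = -12383$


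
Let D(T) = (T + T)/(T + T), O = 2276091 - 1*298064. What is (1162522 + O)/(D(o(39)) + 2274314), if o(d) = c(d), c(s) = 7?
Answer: 3140549/2274315 ≈ 1.3809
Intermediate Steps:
o(d) = 7
O = 1978027 (O = 2276091 - 298064 = 1978027)
D(T) = 1 (D(T) = (2*T)/((2*T)) = (2*T)*(1/(2*T)) = 1)
(1162522 + O)/(D(o(39)) + 2274314) = (1162522 + 1978027)/(1 + 2274314) = 3140549/2274315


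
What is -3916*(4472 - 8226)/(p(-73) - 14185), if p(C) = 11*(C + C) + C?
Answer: -1837583/1983 ≈ -926.67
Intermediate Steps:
p(C) = 23*C (p(C) = 11*(2*C) + C = 22*C + C = 23*C)
-3916*(4472 - 8226)/(p(-73) - 14185) = -3916*(4472 - 8226)/(23*(-73) - 14185) = -3916*(-3754/(-1679 - 14185)) = -3916/((-15864*(-1/3754))) = -3916/7932/1877 = -3916*1877/7932 = -1837583/1983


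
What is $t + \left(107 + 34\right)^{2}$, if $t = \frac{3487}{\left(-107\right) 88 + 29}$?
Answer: $\frac{186619460}{9387} \approx 19881.0$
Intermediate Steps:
$t = - \frac{3487}{9387}$ ($t = \frac{3487}{-9416 + 29} = \frac{3487}{-9387} = 3487 \left(- \frac{1}{9387}\right) = - \frac{3487}{9387} \approx -0.37147$)
$t + \left(107 + 34\right)^{2} = - \frac{3487}{9387} + \left(107 + 34\right)^{2} = - \frac{3487}{9387} + 141^{2} = - \frac{3487}{9387} + 19881 = \frac{186619460}{9387}$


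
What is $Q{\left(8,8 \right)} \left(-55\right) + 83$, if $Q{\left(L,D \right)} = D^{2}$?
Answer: $-3437$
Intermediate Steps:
$Q{\left(8,8 \right)} \left(-55\right) + 83 = 8^{2} \left(-55\right) + 83 = 64 \left(-55\right) + 83 = -3520 + 83 = -3437$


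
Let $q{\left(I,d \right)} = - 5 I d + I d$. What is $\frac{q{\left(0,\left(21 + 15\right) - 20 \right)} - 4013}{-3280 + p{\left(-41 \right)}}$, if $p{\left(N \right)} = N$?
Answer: $\frac{4013}{3321} \approx 1.2084$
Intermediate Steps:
$q{\left(I,d \right)} = - 4 I d$ ($q{\left(I,d \right)} = - 5 I d + I d = - 4 I d$)
$\frac{q{\left(0,\left(21 + 15\right) - 20 \right)} - 4013}{-3280 + p{\left(-41 \right)}} = \frac{\left(-4\right) 0 \left(\left(21 + 15\right) - 20\right) - 4013}{-3280 - 41} = \frac{\left(-4\right) 0 \left(36 - 20\right) - 4013}{-3321} = \left(\left(-4\right) 0 \cdot 16 - 4013\right) \left(- \frac{1}{3321}\right) = \left(0 - 4013\right) \left(- \frac{1}{3321}\right) = \left(-4013\right) \left(- \frac{1}{3321}\right) = \frac{4013}{3321}$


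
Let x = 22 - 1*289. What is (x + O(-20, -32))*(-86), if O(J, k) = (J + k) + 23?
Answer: 25456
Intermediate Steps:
O(J, k) = 23 + J + k
x = -267 (x = 22 - 289 = -267)
(x + O(-20, -32))*(-86) = (-267 + (23 - 20 - 32))*(-86) = (-267 - 29)*(-86) = -296*(-86) = 25456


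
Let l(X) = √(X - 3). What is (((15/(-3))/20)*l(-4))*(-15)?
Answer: 15*I*√7/4 ≈ 9.9216*I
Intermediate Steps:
l(X) = √(-3 + X)
(((15/(-3))/20)*l(-4))*(-15) = (((15/(-3))/20)*√(-3 - 4))*(-15) = (((15*(-⅓))*(1/20))*√(-7))*(-15) = ((-5*1/20)*(I*√7))*(-15) = -I*√7/4*(-15) = 15*I*√7/4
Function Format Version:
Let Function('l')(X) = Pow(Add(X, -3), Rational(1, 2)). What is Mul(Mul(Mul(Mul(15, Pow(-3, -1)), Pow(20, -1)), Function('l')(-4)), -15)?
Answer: Mul(Rational(15, 4), I, Pow(7, Rational(1, 2))) ≈ Mul(9.9216, I)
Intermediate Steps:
Function('l')(X) = Pow(Add(-3, X), Rational(1, 2))
Mul(Mul(Mul(Mul(15, Pow(-3, -1)), Pow(20, -1)), Function('l')(-4)), -15) = Mul(Mul(Mul(Mul(15, Pow(-3, -1)), Pow(20, -1)), Pow(Add(-3, -4), Rational(1, 2))), -15) = Mul(Mul(Mul(Mul(15, Rational(-1, 3)), Rational(1, 20)), Pow(-7, Rational(1, 2))), -15) = Mul(Mul(Mul(-5, Rational(1, 20)), Mul(I, Pow(7, Rational(1, 2)))), -15) = Mul(Mul(Rational(-1, 4), Mul(I, Pow(7, Rational(1, 2)))), -15) = Mul(Mul(Rational(-1, 4), I, Pow(7, Rational(1, 2))), -15) = Mul(Rational(15, 4), I, Pow(7, Rational(1, 2)))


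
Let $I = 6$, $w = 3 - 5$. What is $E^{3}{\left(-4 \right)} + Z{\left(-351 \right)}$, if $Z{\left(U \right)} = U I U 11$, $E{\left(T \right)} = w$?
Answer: $8131258$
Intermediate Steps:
$w = -2$ ($w = 3 - 5 = -2$)
$E{\left(T \right)} = -2$
$Z{\left(U \right)} = 66 U^{2}$ ($Z{\left(U \right)} = U 6 U 11 = 6 U U 11 = 6 U^{2} \cdot 11 = 66 U^{2}$)
$E^{3}{\left(-4 \right)} + Z{\left(-351 \right)} = \left(-2\right)^{3} + 66 \left(-351\right)^{2} = -8 + 66 \cdot 123201 = -8 + 8131266 = 8131258$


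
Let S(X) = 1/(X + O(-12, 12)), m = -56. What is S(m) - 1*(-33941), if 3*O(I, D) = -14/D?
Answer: 34450097/1015 ≈ 33941.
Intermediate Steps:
O(I, D) = -14/(3*D) (O(I, D) = (-14/D)/3 = -14/(3*D))
S(X) = 1/(-7/18 + X) (S(X) = 1/(X - 14/3/12) = 1/(X - 14/3*1/12) = 1/(X - 7/18) = 1/(-7/18 + X))
S(m) - 1*(-33941) = 18/(-7 + 18*(-56)) - 1*(-33941) = 18/(-7 - 1008) + 33941 = 18/(-1015) + 33941 = 18*(-1/1015) + 33941 = -18/1015 + 33941 = 34450097/1015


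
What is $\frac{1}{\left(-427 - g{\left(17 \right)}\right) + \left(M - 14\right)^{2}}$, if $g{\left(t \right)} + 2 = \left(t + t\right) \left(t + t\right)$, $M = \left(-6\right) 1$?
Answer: $- \frac{1}{1181} \approx -0.00084674$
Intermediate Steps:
$M = -6$
$g{\left(t \right)} = -2 + 4 t^{2}$ ($g{\left(t \right)} = -2 + \left(t + t\right) \left(t + t\right) = -2 + 2 t 2 t = -2 + 4 t^{2}$)
$\frac{1}{\left(-427 - g{\left(17 \right)}\right) + \left(M - 14\right)^{2}} = \frac{1}{\left(-427 - \left(-2 + 4 \cdot 17^{2}\right)\right) + \left(-6 - 14\right)^{2}} = \frac{1}{\left(-427 - \left(-2 + 4 \cdot 289\right)\right) + \left(-20\right)^{2}} = \frac{1}{\left(-427 - \left(-2 + 1156\right)\right) + 400} = \frac{1}{\left(-427 - 1154\right) + 400} = \frac{1}{-1581 + 400} = \frac{1}{-1181} = - \frac{1}{1181}$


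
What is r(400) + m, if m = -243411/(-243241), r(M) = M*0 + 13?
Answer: 3405544/243241 ≈ 14.001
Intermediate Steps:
r(M) = 13 (r(M) = 0 + 13 = 13)
m = 243411/243241 (m = -243411*(-1/243241) = 243411/243241 ≈ 1.0007)
r(400) + m = 13 + 243411/243241 = 3405544/243241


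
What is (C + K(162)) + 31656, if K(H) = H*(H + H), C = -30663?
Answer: 53481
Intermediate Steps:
K(H) = 2*H² (K(H) = H*(2*H) = 2*H²)
(C + K(162)) + 31656 = (-30663 + 2*162²) + 31656 = (-30663 + 2*26244) + 31656 = (-30663 + 52488) + 31656 = 21825 + 31656 = 53481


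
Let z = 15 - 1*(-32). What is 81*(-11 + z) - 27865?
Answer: -24949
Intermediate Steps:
z = 47 (z = 15 + 32 = 47)
81*(-11 + z) - 27865 = 81*(-11 + 47) - 27865 = 81*36 - 27865 = 2916 - 27865 = -24949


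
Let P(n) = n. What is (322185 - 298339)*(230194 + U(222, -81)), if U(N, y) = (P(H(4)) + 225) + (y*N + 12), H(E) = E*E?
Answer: 5066440390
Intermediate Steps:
H(E) = E²
U(N, y) = 253 + N*y (U(N, y) = (4² + 225) + (y*N + 12) = (16 + 225) + (N*y + 12) = 241 + (12 + N*y) = 253 + N*y)
(322185 - 298339)*(230194 + U(222, -81)) = (322185 - 298339)*(230194 + (253 + 222*(-81))) = 23846*(230194 + (253 - 17982)) = 23846*(230194 - 17729) = 23846*212465 = 5066440390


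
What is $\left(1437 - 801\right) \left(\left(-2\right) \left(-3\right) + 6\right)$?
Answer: $7632$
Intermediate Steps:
$\left(1437 - 801\right) \left(\left(-2\right) \left(-3\right) + 6\right) = 636 \left(6 + 6\right) = 636 \cdot 12 = 7632$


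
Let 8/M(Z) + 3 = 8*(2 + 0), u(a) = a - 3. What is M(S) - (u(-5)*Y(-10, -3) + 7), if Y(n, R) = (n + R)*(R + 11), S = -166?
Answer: -10899/13 ≈ -838.38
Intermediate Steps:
u(a) = -3 + a
Y(n, R) = (11 + R)*(R + n) (Y(n, R) = (R + n)*(11 + R) = (11 + R)*(R + n))
M(Z) = 8/13 (M(Z) = 8/(-3 + 8*(2 + 0)) = 8/(-3 + 8*2) = 8/(-3 + 16) = 8/13)
M(S) - (u(-5)*Y(-10, -3) + 7) = 8/13 - ((-3 - 5)*((-3)**2 + 11*(-3) + 11*(-10) - 3*(-10)) + 7) = 8/13 - (-8*(9 - 33 - 110 + 30) + 7) = 8/13 - (-8*(-104) + 7) = 8/13 - (832 + 7) = 8/13 - 1*839 = 8/13 - 839 = -10899/13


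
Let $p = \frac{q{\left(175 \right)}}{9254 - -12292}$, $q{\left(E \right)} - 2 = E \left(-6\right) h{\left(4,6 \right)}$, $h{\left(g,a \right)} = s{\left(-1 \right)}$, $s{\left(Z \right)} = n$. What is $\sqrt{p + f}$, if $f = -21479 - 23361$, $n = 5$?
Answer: $\frac{22 i \sqrt{132742778}}{1197} \approx 211.76 i$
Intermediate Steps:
$s{\left(Z \right)} = 5$
$h{\left(g,a \right)} = 5$
$q{\left(E \right)} = 2 - 30 E$ ($q{\left(E \right)} = 2 + E \left(-6\right) 5 = 2 + - 6 E 5 = 2 - 30 E$)
$f = -44840$ ($f = -21479 - 23361 = -44840$)
$p = - \frac{2624}{10773}$ ($p = \frac{2 - 5250}{9254 - -12292} = \frac{2 - 5250}{9254 + 12292} = - \frac{5248}{21546} = \left(-5248\right) \frac{1}{21546} = - \frac{2624}{10773} \approx -0.24357$)
$\sqrt{p + f} = \sqrt{- \frac{2624}{10773} - 44840} = \sqrt{- \frac{483063944}{10773}} = \frac{22 i \sqrt{132742778}}{1197}$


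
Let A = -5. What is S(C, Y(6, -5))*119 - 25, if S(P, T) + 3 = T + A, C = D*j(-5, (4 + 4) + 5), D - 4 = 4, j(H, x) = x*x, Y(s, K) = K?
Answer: -1572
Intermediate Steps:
j(H, x) = x**2
D = 8 (D = 4 + 4 = 8)
C = 1352 (C = 8*((4 + 4) + 5)**2 = 8*(8 + 5)**2 = 8*13**2 = 8*169 = 1352)
S(P, T) = -8 + T (S(P, T) = -3 + (T - 5) = -3 + (-5 + T) = -8 + T)
S(C, Y(6, -5))*119 - 25 = (-8 - 5)*119 - 25 = -13*119 - 25 = -1547 - 25 = -1572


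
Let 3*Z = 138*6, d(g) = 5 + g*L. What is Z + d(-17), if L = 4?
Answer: 213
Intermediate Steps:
d(g) = 5 + 4*g (d(g) = 5 + g*4 = 5 + 4*g)
Z = 276 (Z = (138*6)/3 = (⅓)*828 = 276)
Z + d(-17) = 276 + (5 + 4*(-17)) = 276 + (5 - 68) = 276 - 63 = 213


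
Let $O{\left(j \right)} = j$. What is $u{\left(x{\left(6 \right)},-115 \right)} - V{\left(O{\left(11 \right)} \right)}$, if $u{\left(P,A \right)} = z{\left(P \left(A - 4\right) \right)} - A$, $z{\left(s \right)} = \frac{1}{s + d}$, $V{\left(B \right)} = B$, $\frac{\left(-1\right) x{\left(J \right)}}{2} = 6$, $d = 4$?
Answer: $\frac{148929}{1432} \approx 104.0$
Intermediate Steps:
$x{\left(J \right)} = -12$ ($x{\left(J \right)} = \left(-2\right) 6 = -12$)
$z{\left(s \right)} = \frac{1}{4 + s}$ ($z{\left(s \right)} = \frac{1}{s + 4} = \frac{1}{4 + s}$)
$u{\left(P,A \right)} = \frac{1}{4 + P \left(-4 + A\right)} - A$ ($u{\left(P,A \right)} = \frac{1}{4 + P \left(A - 4\right)} - A = \frac{1}{4 + P \left(-4 + A\right)} - A$)
$u{\left(x{\left(6 \right)},-115 \right)} - V{\left(O{\left(11 \right)} \right)} = \left(\frac{1}{4 - 12 \left(-4 - 115\right)} - -115\right) - 11 = \left(\frac{1}{4 - -1428} + 115\right) - 11 = \left(\frac{1}{4 + 1428} + 115\right) - 11 = \left(\frac{1}{1432} + 115\right) - 11 = \frac{164681}{1432} - 11 = \frac{148929}{1432}$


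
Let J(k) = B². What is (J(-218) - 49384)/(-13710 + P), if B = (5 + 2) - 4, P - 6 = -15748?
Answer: 49375/29452 ≈ 1.6765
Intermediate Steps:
P = -15742 (P = 6 - 15748 = -15742)
B = 3 (B = 7 - 4 = 3)
J(k) = 9 (J(k) = 3² = 9)
(J(-218) - 49384)/(-13710 + P) = (9 - 49384)/(-13710 - 15742) = -49375/(-29452) = -49375*(-1/29452) = 49375/29452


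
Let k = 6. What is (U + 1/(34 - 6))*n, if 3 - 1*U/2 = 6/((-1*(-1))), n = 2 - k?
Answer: 167/7 ≈ 23.857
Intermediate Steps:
n = -4 (n = 2 - 1*6 = 2 - 6 = -4)
U = -6 (U = 6 - 12/((-1*(-1))) = 6 - 12/1 = 6 - 12 = -6)
(U + 1/(34 - 6))*n = (-6 + 1/(34 - 6))*(-4) = (-6 + 1/28)*(-4) = -167/28*(-4) = 167/7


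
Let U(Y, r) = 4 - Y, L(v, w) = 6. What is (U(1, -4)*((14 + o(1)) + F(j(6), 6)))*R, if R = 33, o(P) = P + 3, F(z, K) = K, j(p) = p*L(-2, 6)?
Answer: 2376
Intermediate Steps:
j(p) = 6*p (j(p) = p*6 = 6*p)
o(P) = 3 + P
(U(1, -4)*((14 + o(1)) + F(j(6), 6)))*R = ((4 - 1*1)*((14 + (3 + 1)) + 6))*33 = ((4 - 1)*((14 + 4) + 6))*33 = (3*(18 + 6))*33 = (3*24)*33 = 72*33 = 2376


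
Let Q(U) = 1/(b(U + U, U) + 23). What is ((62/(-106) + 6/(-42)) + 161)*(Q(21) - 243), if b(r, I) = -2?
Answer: -303370022/7791 ≈ -38939.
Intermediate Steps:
Q(U) = 1/21 (Q(U) = 1/(-2 + 23) = 1/21)
((62/(-106) + 6/(-42)) + 161)*(Q(21) - 243) = ((62/(-106) + 6/(-42)) + 161)*(1/21 - 243) = ((62*(-1/106) + 6*(-1/42)) + 161)*(-5102/21) = ((-31/53 - ⅐) + 161)*(-5102/21) = (-270/371 + 161)*(-5102/21) = (59461/371)*(-5102/21) = -303370022/7791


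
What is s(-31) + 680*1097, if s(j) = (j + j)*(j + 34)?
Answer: 745774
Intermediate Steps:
s(j) = 2*j*(34 + j) (s(j) = (2*j)*(34 + j) = 2*j*(34 + j))
s(-31) + 680*1097 = 2*(-31)*(34 - 31) + 680*1097 = 2*(-31)*3 + 745960 = -186 + 745960 = 745774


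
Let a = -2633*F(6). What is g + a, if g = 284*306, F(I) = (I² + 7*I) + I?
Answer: -134268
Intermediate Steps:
F(I) = I² + 8*I
a = -221172 (a = -15798*(8 + 6) = -15798*14 = -2633*84 = -221172)
g = 86904
g + a = 86904 - 221172 = -134268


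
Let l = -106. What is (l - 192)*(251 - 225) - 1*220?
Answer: -7968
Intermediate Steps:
(l - 192)*(251 - 225) - 1*220 = (-106 - 192)*(251 - 225) - 1*220 = -298*26 - 220 = -7748 - 220 = -7968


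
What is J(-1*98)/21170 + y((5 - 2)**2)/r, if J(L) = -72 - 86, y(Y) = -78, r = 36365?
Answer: -739693/76984705 ≈ -0.0096083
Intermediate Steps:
J(L) = -158
J(-1*98)/21170 + y((5 - 2)**2)/r = -158/21170 - 78/36365 = -158*1/21170 - 78*1/36365 = -79/10585 - 78/36365 = -739693/76984705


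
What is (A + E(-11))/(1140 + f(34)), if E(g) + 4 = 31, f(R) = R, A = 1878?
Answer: 1905/1174 ≈ 1.6227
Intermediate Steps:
E(g) = 27 (E(g) = -4 + 31 = 27)
(A + E(-11))/(1140 + f(34)) = (1878 + 27)/(1140 + 34) = 1905/1174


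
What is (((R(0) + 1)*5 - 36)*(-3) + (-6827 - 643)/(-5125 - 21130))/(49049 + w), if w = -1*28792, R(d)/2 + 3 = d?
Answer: 962427/106369507 ≈ 0.0090480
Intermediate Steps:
R(d) = -6 + 2*d
w = -28792
(((R(0) + 1)*5 - 36)*(-3) + (-6827 - 643)/(-5125 - 21130))/(49049 + w) = ((((-6 + 2*0) + 1)*5 - 36)*(-3) + (-6827 - 643)/(-5125 - 21130))/(49049 - 28792) = ((((-6 + 0) + 1)*5 - 36)*(-3) - 7470/(-26255))/20257 = (((-6 + 1)*5 - 36)*(-3) - 7470*(-1/26255))*(1/20257) = ((-5*5 - 36)*(-3) + 1494/5251)*(1/20257) = ((-25 - 36)*(-3) + 1494/5251)*(1/20257) = (-61*(-3) + 1494/5251)*(1/20257) = (183 + 1494/5251)*(1/20257) = (962427/5251)*(1/20257) = 962427/106369507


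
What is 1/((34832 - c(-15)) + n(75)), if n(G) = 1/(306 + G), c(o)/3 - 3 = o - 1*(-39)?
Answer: 381/13240132 ≈ 2.8776e-5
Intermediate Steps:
c(o) = 126 + 3*o (c(o) = 9 + 3*(o - 1*(-39)) = 9 + 3*(o + 39) = 9 + 3*(39 + o) = 9 + (117 + 3*o) = 126 + 3*o)
1/((34832 - c(-15)) + n(75)) = 1/((34832 - (126 + 3*(-15))) + 1/(306 + 75)) = 1/((34832 - (126 - 45)) + 1/381) = 1/((34832 - 1*81) + 1/381) = 1/((34832 - 81) + 1/381) = 1/(34751 + 1/381) = 1/(13240132/381) = 381/13240132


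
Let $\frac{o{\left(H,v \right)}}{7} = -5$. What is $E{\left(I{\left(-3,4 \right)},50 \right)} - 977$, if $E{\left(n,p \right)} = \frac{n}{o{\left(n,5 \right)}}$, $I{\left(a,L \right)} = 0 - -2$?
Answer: $- \frac{34197}{35} \approx -977.06$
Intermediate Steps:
$o{\left(H,v \right)} = -35$ ($o{\left(H,v \right)} = 7 \left(-5\right) = -35$)
$I{\left(a,L \right)} = 2$ ($I{\left(a,L \right)} = 0 + 2 = 2$)
$E{\left(n,p \right)} = - \frac{n}{35}$ ($E{\left(n,p \right)} = \frac{n}{-35} = n \left(- \frac{1}{35}\right) = - \frac{n}{35}$)
$E{\left(I{\left(-3,4 \right)},50 \right)} - 977 = \left(- \frac{1}{35}\right) 2 - 977 = - \frac{2}{35} - 977 = - \frac{34197}{35}$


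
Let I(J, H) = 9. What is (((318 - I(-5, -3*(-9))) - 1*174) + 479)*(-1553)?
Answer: -953542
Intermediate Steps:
(((318 - I(-5, -3*(-9))) - 1*174) + 479)*(-1553) = (((318 - 1*9) - 1*174) + 479)*(-1553) = (((318 - 9) - 174) + 479)*(-1553) = ((309 - 174) + 479)*(-1553) = (135 + 479)*(-1553) = 614*(-1553) = -953542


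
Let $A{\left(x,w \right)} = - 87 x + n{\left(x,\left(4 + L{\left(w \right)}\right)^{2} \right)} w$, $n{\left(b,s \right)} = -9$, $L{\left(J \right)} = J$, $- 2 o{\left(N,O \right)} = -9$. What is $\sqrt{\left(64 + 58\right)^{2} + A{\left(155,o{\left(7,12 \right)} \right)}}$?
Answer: $\frac{\sqrt{5434}}{2} \approx 36.858$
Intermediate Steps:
$o{\left(N,O \right)} = \frac{9}{2}$ ($o{\left(N,O \right)} = \left(- \frac{1}{2}\right) \left(-9\right) = \frac{9}{2}$)
$A{\left(x,w \right)} = - 87 x - 9 w$
$\sqrt{\left(64 + 58\right)^{2} + A{\left(155,o{\left(7,12 \right)} \right)}} = \sqrt{\left(64 + 58\right)^{2} - \frac{27051}{2}} = \sqrt{122^{2} - \frac{27051}{2}} = \sqrt{14884 - \frac{27051}{2}} = \sqrt{\frac{2717}{2}} = \frac{\sqrt{5434}}{2}$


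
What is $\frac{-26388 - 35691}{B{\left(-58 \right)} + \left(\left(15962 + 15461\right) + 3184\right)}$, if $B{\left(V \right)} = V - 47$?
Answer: $- \frac{62079}{34502} \approx -1.7993$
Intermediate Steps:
$B{\left(V \right)} = -47 + V$ ($B{\left(V \right)} = V - 47 = -47 + V$)
$\frac{-26388 - 35691}{B{\left(-58 \right)} + \left(\left(15962 + 15461\right) + 3184\right)} = \frac{-26388 - 35691}{\left(-47 - 58\right) + \left(\left(15962 + 15461\right) + 3184\right)} = - \frac{62079}{-105 + \left(31423 + 3184\right)} = - \frac{62079}{-105 + 34607} = - \frac{62079}{34502}$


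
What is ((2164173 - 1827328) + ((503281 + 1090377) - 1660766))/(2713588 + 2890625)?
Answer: 269737/5604213 ≈ 0.048131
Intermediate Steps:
((2164173 - 1827328) + ((503281 + 1090377) - 1660766))/(2713588 + 2890625) = (336845 + (1593658 - 1660766))/5604213 = (336845 - 67108)*(1/5604213) = 269737*(1/5604213) = 269737/5604213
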